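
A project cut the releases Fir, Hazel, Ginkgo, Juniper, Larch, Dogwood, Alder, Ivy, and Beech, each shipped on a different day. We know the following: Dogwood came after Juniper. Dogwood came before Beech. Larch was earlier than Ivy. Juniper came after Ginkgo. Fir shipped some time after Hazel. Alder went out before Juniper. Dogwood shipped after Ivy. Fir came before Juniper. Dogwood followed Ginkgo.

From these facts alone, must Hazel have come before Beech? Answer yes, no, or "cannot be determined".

Chain the constraints: Hazel → Fir → Juniper → Dogwood → Beech. Each link is directly stated, so Hazel comes before Beech.

yes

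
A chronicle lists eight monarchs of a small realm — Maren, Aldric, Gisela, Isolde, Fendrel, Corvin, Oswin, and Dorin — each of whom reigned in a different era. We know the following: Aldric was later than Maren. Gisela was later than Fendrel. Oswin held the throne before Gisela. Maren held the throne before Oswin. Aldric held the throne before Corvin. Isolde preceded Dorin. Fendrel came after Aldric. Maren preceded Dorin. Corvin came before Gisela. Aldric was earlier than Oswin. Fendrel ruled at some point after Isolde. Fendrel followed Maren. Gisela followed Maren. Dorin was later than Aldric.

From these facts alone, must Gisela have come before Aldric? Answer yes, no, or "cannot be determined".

Tracing the constraints gives Aldric → Oswin → Gisela, so Aldric must come before Gisela.
That means Gisela cannot be before Aldric.

no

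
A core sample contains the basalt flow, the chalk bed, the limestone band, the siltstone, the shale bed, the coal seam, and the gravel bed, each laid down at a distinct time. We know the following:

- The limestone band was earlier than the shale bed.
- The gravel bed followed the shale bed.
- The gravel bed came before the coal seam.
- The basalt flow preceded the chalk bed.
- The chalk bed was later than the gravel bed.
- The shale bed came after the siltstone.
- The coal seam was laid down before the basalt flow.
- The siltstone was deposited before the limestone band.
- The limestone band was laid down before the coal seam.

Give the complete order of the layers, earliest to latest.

the siltstone, the limestone band, the shale bed, the gravel bed, the coal seam, the basalt flow, the chalk bed

The constraints fix every adjacent pair, so only one ordering works:
the siltstone → the limestone band → the shale bed → the gravel bed → the coal seam → the basalt flow → the chalk bed.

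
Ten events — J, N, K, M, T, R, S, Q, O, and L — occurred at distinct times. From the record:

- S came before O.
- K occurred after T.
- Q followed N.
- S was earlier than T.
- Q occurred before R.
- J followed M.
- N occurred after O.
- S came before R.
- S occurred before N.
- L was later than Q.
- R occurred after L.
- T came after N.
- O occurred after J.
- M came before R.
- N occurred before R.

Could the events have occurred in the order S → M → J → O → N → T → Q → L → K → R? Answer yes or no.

Check each stated constraint against the proposed order — e.g. M is ahead of R; S is ahead of R. Every pair is in the required order; nothing is violated.

yes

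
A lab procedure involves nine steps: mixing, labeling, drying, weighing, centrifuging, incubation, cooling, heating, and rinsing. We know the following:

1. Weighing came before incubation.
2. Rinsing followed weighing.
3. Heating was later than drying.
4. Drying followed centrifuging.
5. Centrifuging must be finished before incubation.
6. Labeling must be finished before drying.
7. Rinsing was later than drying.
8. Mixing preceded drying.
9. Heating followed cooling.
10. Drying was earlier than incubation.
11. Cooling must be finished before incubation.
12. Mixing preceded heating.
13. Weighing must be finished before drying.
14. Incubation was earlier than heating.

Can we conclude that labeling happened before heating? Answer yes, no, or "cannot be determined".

yes

Chain the constraints: labeling → drying → heating. Each link is directly stated, so labeling comes before heating.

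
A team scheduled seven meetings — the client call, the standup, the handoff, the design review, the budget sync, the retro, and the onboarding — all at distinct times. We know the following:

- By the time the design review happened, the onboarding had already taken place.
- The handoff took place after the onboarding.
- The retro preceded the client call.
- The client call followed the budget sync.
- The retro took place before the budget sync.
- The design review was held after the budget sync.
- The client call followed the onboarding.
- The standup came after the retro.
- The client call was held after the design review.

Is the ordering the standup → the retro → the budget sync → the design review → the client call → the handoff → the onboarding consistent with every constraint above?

no

The constraints require the onboarding before the design review, but in the proposed sequence the design review appears ahead of the onboarding. That one violation is enough.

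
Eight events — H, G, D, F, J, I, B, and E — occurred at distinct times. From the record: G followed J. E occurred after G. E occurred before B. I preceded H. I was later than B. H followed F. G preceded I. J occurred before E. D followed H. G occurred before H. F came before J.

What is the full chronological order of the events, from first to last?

The constraints fix every adjacent pair, so only one ordering works:
F → J → G → E → B → I → H → D.

F, J, G, E, B, I, H, D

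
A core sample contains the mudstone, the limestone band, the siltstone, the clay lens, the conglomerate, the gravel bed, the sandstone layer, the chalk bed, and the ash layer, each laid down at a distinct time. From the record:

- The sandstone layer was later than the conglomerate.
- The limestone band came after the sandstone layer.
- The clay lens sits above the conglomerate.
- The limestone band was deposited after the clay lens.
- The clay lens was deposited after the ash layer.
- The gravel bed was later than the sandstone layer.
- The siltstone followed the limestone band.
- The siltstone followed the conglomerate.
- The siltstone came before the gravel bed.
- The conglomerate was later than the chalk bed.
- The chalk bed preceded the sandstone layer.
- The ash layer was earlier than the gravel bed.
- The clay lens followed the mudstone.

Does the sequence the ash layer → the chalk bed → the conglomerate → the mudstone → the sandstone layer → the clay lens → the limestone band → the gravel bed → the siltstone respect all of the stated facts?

The constraints require the siltstone before the gravel bed, but in the proposed sequence the gravel bed appears ahead of the siltstone. That one violation is enough.

no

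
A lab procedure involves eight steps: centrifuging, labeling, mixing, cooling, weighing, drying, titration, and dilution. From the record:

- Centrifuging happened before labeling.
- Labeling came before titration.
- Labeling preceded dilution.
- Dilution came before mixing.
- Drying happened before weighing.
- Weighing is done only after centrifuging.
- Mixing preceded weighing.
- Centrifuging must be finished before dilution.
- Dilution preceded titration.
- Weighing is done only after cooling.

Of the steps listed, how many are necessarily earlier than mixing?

3

Directly stated before mixing: dilution.
Centrifuging reaches mixing via centrifuging → dilution → mixing.
Labeling reaches mixing via labeling → dilution → mixing.
That's centrifuging, dilution, and labeling — 3 in all.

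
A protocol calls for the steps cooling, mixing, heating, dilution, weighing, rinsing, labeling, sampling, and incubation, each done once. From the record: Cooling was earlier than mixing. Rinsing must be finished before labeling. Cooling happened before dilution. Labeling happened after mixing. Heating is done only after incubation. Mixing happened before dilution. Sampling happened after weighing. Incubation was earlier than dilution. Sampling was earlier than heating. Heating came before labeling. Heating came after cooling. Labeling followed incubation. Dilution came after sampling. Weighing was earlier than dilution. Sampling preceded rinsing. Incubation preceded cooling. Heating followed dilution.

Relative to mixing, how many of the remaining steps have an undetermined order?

Forced before mixing: cooling and incubation; forced after mixing: dilution, heating, and labeling.
That leaves rinsing, sampling, and weighing with no forced order relative to mixing — 3.

3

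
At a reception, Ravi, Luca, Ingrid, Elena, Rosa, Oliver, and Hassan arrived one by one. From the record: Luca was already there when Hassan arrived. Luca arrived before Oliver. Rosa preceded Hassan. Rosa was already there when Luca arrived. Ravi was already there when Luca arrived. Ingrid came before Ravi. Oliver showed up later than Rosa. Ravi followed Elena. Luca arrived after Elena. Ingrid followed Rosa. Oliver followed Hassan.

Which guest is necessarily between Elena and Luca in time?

Ravi

Tracing the constraints gives Elena → Ravi → Luca, so Ravi sits after Elena and before Luca.
No other guest is forced both after Elena and before Luca.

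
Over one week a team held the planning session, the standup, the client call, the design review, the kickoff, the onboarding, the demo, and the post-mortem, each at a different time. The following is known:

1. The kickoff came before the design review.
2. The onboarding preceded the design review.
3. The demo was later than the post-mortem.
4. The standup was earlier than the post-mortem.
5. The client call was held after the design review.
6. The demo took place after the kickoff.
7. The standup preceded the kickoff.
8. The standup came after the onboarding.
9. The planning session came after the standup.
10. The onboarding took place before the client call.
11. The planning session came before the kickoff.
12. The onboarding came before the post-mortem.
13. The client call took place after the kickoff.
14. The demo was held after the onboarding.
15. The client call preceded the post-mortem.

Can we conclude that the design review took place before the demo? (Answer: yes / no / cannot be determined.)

yes

Chain the constraints: the design review → the client call → the post-mortem → the demo. Each link is directly stated, so the design review comes before the demo.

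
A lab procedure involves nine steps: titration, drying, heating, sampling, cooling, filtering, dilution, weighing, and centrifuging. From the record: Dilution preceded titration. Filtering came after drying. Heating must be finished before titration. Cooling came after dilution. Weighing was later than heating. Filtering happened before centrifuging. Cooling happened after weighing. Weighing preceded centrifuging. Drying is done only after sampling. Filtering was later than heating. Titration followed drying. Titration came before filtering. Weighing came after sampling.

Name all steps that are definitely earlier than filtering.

Directly stated before filtering: drying, heating, and titration.
Dilution reaches filtering via dilution → titration → filtering.
Sampling reaches filtering via sampling → drying → filtering.

dilution, drying, heating, sampling, titration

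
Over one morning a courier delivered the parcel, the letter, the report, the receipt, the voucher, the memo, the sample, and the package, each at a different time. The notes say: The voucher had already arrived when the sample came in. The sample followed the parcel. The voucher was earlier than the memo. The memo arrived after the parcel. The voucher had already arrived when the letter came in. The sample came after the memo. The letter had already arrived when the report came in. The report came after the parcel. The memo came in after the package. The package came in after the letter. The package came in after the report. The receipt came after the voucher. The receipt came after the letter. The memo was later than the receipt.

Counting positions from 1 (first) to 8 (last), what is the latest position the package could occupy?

6

The package must come before the memo and the sample — 2 items forced after it.
Everything else can be placed before the package in some valid order, so the package can sit as late as position 8 − 2 = 6.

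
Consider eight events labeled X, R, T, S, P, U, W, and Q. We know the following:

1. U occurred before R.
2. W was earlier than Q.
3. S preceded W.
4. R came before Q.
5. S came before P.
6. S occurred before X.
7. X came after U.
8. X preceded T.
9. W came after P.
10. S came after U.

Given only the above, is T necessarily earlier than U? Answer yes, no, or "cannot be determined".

no

Tracing the constraints gives U → X → T, so U must come before T.
That means T cannot be before U.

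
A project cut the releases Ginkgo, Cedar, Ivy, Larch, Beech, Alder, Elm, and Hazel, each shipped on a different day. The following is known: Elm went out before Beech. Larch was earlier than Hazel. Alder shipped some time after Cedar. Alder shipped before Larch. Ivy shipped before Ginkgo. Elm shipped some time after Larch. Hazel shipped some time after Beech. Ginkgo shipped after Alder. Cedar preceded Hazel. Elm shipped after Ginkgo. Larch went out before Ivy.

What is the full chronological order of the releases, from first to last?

Cedar, Alder, Larch, Ivy, Ginkgo, Elm, Beech, Hazel

The constraints fix every adjacent pair, so only one ordering works:
Cedar → Alder → Larch → Ivy → Ginkgo → Elm → Beech → Hazel.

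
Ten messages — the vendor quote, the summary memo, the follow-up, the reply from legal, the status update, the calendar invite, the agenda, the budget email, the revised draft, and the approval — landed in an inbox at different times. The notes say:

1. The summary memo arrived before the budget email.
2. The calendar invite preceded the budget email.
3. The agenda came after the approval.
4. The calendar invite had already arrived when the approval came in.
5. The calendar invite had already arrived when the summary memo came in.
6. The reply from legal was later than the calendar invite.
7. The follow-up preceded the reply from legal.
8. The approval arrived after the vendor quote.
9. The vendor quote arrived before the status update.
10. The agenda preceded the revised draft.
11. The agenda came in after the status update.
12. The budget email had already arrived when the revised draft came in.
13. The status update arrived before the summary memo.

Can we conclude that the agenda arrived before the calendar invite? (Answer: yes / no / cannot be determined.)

no

Tracing the constraints gives the calendar invite → the approval → the agenda, so the calendar invite must come before the agenda.
That means the agenda cannot be before the calendar invite.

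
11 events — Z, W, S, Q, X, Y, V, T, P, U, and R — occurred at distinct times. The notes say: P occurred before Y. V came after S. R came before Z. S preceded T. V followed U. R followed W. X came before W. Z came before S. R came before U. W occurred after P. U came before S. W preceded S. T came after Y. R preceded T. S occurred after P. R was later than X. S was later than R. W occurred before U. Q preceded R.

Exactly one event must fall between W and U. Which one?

R

Tracing the constraints gives W → R → U, so R sits after W and before U.
No other event is forced both after W and before U.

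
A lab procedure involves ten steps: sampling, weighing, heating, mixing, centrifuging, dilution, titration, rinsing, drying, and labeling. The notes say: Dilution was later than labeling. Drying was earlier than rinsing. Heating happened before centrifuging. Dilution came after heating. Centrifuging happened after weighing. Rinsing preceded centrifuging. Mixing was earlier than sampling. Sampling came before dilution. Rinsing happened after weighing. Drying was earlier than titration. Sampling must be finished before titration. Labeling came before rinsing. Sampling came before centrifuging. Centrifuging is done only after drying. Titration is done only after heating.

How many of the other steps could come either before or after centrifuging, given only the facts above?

Forced before centrifuging: drying, heating, labeling, mixing, rinsing, sampling, and weighing.
That leaves dilution and titration with no forced order relative to centrifuging — 2.

2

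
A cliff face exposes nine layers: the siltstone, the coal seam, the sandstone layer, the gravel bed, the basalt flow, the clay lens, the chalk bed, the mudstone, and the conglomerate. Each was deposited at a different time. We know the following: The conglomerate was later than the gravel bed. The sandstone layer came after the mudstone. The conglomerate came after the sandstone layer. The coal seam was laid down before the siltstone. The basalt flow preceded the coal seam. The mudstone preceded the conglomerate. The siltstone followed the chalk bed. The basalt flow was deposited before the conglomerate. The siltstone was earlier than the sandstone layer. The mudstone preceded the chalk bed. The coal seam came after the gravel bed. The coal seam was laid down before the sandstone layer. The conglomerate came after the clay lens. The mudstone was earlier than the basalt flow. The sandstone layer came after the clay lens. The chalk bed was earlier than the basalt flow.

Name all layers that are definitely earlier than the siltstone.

Directly stated before the siltstone: the chalk bed and the coal seam.
The basalt flow reaches the siltstone via the basalt flow → the coal seam → the siltstone.
The gravel bed reaches the siltstone via the gravel bed → the coal seam → the siltstone.
The mudstone reaches the siltstone via the mudstone → the chalk bed → the siltstone.
No chain forces the clay lens (or any of the others) ahead of the siltstone.

the basalt flow, the chalk bed, the coal seam, the gravel bed, the mudstone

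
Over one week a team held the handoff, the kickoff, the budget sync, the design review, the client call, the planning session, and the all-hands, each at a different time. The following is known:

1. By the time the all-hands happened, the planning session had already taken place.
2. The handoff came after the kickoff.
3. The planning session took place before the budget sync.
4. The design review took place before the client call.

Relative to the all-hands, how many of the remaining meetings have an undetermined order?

5

Forced before the all-hands: the planning session.
That leaves the budget sync, the client call, the design review, the handoff, and the kickoff with no forced order relative to the all-hands — 5.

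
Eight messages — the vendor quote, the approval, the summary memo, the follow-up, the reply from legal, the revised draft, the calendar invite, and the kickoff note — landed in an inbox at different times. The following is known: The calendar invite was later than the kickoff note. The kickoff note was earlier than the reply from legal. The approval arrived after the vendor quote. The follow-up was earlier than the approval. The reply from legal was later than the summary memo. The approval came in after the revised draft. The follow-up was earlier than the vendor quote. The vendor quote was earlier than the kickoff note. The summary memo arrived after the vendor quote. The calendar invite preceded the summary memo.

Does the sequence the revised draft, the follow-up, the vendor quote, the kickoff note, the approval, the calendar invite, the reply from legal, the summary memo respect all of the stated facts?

no

The constraints require the summary memo before the reply from legal, but in the proposed sequence the reply from legal appears ahead of the summary memo. That one violation is enough.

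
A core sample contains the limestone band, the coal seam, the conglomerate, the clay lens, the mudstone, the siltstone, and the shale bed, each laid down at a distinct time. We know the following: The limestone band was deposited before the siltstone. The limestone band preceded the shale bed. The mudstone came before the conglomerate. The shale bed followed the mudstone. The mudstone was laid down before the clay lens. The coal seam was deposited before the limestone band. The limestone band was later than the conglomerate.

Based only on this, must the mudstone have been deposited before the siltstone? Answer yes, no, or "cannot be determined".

yes

Chain the constraints: the mudstone → the conglomerate → the limestone band → the siltstone. Each link is directly stated, so the mudstone comes before the siltstone.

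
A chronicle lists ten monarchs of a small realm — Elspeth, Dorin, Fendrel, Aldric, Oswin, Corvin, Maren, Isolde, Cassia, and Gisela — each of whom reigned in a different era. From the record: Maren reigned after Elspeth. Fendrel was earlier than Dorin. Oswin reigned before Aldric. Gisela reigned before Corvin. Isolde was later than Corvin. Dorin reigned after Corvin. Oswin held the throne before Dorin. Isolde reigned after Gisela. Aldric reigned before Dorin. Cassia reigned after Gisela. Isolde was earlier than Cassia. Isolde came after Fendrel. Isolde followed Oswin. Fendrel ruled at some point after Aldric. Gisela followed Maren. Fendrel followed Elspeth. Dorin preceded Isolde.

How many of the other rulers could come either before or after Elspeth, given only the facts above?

2

Forced after Elspeth: Cassia, Corvin, Dorin, Fendrel, Gisela, Isolde, and Maren.
That leaves Aldric and Oswin with no forced order relative to Elspeth — 2.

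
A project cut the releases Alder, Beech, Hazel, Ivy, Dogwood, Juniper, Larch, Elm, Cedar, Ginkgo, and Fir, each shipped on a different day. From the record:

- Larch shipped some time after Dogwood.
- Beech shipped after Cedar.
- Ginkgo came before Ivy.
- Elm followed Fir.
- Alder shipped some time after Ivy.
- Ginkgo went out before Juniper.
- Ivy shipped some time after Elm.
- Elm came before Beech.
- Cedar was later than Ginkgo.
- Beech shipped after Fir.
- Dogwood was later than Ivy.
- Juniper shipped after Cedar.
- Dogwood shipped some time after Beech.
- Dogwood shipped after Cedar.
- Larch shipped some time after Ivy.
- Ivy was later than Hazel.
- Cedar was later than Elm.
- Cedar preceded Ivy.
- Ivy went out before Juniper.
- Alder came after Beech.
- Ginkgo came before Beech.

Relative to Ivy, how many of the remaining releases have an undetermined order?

Forced before Ivy: Cedar, Elm, Fir, Ginkgo, and Hazel; forced after Ivy: Alder, Dogwood, Juniper, and Larch.
That leaves Beech with no forced order relative to Ivy — 1.

1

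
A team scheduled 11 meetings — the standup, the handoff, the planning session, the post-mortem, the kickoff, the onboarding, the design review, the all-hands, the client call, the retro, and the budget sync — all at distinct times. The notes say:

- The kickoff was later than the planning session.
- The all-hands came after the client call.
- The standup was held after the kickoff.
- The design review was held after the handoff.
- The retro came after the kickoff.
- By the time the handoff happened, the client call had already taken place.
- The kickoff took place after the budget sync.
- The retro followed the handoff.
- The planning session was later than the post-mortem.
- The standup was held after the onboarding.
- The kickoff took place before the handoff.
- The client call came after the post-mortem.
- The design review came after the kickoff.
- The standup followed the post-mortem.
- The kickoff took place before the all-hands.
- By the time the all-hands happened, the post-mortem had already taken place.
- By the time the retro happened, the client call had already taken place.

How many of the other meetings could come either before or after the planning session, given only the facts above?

Forced before the planning session: the post-mortem; forced after the planning session: the all-hands, the design review, the handoff, the kickoff, the retro, and the standup.
That leaves the budget sync, the client call, and the onboarding with no forced order relative to the planning session — 3.

3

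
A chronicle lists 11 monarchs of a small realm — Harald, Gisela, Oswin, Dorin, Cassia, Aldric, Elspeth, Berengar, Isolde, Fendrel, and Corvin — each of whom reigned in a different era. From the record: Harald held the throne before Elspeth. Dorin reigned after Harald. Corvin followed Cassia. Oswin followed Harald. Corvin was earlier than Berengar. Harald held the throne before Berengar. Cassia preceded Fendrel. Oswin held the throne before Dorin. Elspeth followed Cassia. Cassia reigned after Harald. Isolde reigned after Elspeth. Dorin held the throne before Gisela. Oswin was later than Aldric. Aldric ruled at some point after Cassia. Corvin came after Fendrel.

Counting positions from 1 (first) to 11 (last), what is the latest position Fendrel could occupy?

Fendrel must come before Berengar and Corvin — 2 rulers forced after them.
Everything else can be placed before Fendrel in some valid order, so Fendrel can sit as late as position 11 − 2 = 9.

9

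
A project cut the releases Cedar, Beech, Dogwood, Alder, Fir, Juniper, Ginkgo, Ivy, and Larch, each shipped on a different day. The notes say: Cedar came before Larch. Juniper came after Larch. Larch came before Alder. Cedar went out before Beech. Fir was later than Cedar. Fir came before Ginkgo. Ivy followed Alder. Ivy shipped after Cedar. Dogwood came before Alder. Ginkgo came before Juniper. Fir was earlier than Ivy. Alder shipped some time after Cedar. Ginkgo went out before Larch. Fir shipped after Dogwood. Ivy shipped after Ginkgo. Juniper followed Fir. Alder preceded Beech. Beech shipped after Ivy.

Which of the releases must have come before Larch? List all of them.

Directly stated before Larch: Cedar and Ginkgo.
Dogwood reaches Larch via Dogwood → Fir → Ginkgo → Larch.
Fir reaches Larch via Fir → Ginkgo → Larch.

Cedar, Dogwood, Fir, Ginkgo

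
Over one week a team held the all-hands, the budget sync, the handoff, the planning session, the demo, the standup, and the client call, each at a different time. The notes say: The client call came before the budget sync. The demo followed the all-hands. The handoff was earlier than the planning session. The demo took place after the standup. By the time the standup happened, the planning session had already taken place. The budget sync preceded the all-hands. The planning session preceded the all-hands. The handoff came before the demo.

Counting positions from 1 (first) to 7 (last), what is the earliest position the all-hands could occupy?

The budget sync, the client call, the handoff, and the planning session must all come before the all-hands — 4 forced predecessors.
Nothing else is forced ahead of the all-hands, so its earliest slot is position 4 + 1 = 5.

5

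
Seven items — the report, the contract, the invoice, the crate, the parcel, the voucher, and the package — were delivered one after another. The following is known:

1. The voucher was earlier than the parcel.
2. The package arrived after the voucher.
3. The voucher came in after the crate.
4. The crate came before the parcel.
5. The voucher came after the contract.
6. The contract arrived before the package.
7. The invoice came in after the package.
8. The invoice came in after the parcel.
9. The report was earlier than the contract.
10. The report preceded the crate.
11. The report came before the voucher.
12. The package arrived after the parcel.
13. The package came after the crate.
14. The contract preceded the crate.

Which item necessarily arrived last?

the invoice

Every other item has a chain of constraints placing it before the invoice, so the invoice is last.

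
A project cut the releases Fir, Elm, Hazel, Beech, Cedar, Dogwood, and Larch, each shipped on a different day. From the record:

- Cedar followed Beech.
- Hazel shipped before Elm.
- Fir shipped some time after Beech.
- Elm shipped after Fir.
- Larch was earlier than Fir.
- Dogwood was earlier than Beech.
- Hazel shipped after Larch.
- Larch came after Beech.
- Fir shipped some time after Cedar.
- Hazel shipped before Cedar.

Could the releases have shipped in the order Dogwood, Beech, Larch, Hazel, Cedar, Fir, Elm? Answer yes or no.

Check each stated constraint against the proposed order — e.g. Beech is ahead of Cedar; Beech is ahead of Fir. Every pair is in the required order; nothing is violated.

yes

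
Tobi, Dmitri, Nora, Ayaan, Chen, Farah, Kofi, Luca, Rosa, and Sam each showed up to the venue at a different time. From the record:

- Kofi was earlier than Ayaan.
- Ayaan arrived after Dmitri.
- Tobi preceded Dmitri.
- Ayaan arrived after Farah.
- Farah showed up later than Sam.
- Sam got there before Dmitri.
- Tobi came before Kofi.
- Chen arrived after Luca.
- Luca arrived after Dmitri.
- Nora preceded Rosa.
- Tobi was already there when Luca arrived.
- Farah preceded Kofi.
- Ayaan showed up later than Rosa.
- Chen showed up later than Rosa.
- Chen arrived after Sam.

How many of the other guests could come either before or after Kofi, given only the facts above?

5

Forced before Kofi: Farah, Sam, and Tobi; forced after Kofi: Ayaan.
That leaves Chen, Dmitri, Luca, Nora, and Rosa with no forced order relative to Kofi — 5.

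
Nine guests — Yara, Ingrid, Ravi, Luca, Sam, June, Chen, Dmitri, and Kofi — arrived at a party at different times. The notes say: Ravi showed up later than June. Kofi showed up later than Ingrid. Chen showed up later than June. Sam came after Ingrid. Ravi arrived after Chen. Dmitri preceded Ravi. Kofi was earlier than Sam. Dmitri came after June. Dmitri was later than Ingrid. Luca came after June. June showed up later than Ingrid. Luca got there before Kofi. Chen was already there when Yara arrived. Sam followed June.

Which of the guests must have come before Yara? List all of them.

Directly stated before Yara: Chen.
Ingrid reaches Yara via Ingrid → June → Chen → Yara.
June reaches Yara via June → Chen → Yara.
No chain forces Kofi (or any of the others) ahead of Yara.

Chen, Ingrid, June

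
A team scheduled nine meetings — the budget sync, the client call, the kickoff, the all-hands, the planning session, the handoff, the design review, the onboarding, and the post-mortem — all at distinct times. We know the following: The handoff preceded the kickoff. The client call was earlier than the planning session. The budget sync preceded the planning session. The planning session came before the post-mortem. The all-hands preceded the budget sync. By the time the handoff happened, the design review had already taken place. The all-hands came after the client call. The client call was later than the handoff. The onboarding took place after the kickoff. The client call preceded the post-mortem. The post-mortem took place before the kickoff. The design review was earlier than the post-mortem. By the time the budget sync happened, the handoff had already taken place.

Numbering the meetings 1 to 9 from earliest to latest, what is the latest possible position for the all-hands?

The all-hands must come before the budget sync, the kickoff, the onboarding, the planning session, and the post-mortem — 5 meetings forced after it.
Everything else can be placed before the all-hands in some valid order, so the all-hands can sit as late as position 9 − 5 = 4.

4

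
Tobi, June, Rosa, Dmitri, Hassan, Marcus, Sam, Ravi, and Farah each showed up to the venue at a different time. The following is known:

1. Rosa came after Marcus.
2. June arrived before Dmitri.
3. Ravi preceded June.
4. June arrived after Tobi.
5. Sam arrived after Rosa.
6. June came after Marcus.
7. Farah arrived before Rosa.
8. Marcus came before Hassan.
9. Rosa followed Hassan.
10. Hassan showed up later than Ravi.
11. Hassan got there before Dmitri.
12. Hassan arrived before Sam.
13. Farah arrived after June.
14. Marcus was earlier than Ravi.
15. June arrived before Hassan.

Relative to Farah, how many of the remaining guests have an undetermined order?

2

Forced before Farah: June, Marcus, Ravi, and Tobi; forced after Farah: Rosa and Sam.
That leaves Dmitri and Hassan with no forced order relative to Farah — 2.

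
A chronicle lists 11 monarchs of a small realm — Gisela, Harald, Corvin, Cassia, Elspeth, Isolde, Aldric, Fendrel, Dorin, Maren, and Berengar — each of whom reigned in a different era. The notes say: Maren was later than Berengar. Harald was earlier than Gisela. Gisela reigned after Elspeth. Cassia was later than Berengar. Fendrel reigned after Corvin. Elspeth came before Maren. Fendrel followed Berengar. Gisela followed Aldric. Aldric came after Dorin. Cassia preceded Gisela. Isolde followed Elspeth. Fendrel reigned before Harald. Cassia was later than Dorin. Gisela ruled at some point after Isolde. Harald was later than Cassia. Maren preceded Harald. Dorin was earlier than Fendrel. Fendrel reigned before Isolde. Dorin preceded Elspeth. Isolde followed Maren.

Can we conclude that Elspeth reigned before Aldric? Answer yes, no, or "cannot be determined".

No chain of stated constraints runs from Elspeth to Aldric, and none runs from Aldric to Elspeth either.
So the relative order of Elspeth and Aldric is not fixed by the given facts.

cannot be determined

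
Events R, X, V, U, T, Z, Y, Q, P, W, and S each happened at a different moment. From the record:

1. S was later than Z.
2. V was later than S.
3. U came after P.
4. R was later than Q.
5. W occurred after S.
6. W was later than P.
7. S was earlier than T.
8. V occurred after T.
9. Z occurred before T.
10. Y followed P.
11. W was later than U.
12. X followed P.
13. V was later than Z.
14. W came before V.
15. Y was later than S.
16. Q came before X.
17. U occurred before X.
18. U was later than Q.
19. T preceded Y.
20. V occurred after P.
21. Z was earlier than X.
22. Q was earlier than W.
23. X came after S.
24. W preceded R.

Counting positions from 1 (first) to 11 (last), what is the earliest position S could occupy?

2

Z must come before S — 1 forced predecessor.
Nothing else is forced ahead of S, so its earliest slot is position 1 + 1 = 2.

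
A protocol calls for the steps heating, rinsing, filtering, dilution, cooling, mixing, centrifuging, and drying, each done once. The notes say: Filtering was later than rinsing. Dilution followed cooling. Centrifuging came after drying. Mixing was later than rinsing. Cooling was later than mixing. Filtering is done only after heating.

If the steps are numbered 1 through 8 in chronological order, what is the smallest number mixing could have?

2

Rinsing must come before mixing — 1 forced predecessor.
Nothing else is forced ahead of mixing, so its earliest slot is position 1 + 1 = 2.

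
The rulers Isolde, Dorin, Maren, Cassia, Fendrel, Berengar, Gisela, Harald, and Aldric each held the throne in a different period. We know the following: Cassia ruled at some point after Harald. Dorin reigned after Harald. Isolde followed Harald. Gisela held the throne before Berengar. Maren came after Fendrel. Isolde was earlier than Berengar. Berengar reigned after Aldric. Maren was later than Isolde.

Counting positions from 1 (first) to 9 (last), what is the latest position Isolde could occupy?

Isolde must come before Berengar and Maren — 2 rulers forced after them.
Everything else can be placed before Isolde in some valid order, so Isolde can sit as late as position 9 − 2 = 7.

7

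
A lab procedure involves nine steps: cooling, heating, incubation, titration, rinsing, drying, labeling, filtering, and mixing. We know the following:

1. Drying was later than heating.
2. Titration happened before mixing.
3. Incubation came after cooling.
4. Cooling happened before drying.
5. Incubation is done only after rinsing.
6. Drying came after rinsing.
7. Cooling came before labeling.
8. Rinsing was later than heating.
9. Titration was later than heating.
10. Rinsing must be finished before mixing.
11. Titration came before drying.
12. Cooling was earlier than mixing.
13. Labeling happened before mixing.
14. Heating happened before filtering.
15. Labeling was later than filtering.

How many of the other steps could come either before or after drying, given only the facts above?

4

Forced before drying: cooling, heating, rinsing, and titration.
That leaves filtering, incubation, labeling, and mixing with no forced order relative to drying — 4.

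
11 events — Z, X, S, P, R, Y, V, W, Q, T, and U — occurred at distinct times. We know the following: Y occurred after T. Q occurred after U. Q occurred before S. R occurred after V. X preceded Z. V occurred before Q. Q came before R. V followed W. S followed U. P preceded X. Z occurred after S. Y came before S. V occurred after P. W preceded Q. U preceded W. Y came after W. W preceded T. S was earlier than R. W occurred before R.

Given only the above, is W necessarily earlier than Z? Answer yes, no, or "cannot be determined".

yes

Chain the constraints: W → Y → S → Z. Each link is directly stated, so W comes before Z.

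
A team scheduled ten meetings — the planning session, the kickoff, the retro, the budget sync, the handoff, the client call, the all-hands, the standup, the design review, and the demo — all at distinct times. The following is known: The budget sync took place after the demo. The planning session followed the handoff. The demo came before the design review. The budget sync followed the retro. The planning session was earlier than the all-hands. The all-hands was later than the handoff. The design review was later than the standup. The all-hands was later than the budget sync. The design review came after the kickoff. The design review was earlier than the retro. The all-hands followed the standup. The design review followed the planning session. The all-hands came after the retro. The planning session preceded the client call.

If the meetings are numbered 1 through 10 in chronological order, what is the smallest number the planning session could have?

2

The handoff must come before the planning session — 1 forced predecessor.
Nothing else is forced ahead of the planning session, so its earliest slot is position 1 + 1 = 2.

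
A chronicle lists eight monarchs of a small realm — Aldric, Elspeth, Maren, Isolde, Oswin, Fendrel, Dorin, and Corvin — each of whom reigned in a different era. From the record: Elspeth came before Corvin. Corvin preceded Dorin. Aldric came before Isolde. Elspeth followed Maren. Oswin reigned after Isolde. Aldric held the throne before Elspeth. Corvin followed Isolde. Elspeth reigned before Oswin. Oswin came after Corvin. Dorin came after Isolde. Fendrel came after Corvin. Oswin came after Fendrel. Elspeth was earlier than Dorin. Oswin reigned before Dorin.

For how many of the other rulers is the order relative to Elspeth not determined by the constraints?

1

Forced before Elspeth: Aldric and Maren; forced after Elspeth: Corvin, Dorin, Fendrel, and Oswin.
That leaves Isolde with no forced order relative to Elspeth — 1.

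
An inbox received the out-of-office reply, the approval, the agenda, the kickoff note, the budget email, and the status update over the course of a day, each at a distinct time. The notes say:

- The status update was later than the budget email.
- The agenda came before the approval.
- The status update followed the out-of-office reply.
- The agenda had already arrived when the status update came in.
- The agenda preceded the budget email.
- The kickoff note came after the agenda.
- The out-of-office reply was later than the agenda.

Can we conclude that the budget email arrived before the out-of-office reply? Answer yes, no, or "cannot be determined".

cannot be determined

No chain of stated constraints runs from the budget email to the out-of-office reply, and none runs from the out-of-office reply to the budget email either.
So the relative order of the budget email and the out-of-office reply is not fixed by the given facts.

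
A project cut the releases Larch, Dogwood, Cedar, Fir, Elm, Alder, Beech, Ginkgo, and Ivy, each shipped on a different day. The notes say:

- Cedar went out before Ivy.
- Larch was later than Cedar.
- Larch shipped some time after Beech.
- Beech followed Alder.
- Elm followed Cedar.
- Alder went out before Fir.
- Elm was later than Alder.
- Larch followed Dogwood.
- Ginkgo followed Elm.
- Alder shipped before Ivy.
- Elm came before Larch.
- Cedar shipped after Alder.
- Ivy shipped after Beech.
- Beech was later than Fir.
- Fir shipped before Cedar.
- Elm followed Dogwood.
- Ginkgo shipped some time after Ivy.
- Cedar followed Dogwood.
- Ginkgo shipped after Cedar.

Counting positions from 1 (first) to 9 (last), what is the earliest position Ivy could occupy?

Alder, Beech, Cedar, Dogwood, and Fir must all come before Ivy — 5 forced predecessors.
Nothing else is forced ahead of Ivy, so its earliest slot is position 5 + 1 = 6.

6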